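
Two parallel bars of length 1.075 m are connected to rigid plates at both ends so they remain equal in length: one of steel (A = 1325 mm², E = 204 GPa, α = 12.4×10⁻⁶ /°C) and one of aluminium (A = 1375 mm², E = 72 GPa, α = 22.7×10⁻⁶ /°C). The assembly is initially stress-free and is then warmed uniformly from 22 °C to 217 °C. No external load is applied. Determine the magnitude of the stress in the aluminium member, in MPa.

σ ≈ 106 MPa (compressive)

The aluminium has the larger α, so on heating it would change length more than the steel if both were free. The rigid plates force a common final length, so the aluminium is put into compression and the steel into tension, with equal and opposite forces P (no external load).
Equating the net (thermal + elastic) strains gives |α₁ − α₂|·ΔT = P·[1/(A₁E₁) + 1/(A₂E₂)].
|α₁ − α₂|·ΔT = 10.3×10⁻⁶ × 195 = 0.002008.
1/(A₁E₁) + 1/(A₂E₂) = 1/(1325×204×10³) + 1/(1375×72×10³) = 1.38×10⁻⁸ N⁻¹.
So P = 0.002008 / 1.38×10⁻⁸ = 145.5 kN.
σ_{aluminium} = P/A₂ = 145500/1375 = 105.8 MPa, compressive.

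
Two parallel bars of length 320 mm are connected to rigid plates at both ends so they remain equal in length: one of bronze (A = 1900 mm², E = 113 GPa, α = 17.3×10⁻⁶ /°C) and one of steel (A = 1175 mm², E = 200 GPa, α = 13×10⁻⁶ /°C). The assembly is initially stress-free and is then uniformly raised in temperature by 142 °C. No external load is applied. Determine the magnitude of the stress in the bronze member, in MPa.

Both members must finish at the same length. With the larger α, the bronze tends to over-expand; the plates restrain it, putting the bronze in compression and the steel in tension. With no external load the two internal forces are equal and opposite, magnitude P.
Equating the net (thermal + elastic) strains gives |α₁ − α₂|·ΔT = P·[1/(A₁E₁) + 1/(A₂E₂)].
|α₁ − α₂|·ΔT = 4.3×10⁻⁶ × 142 = 0.0006106.
1/(A₁E₁) + 1/(A₂E₂) = 1/(1900×113×10³) + 1/(1175×200×10³) = 8.913×10⁻⁹ N⁻¹.
So P = 0.0006106 / 8.913×10⁻⁹ = 68.51 kN.
σ_{bronze} = P/A₁ = 68510/1900 = 36.06 MPa, compressive.

σ ≈ 36.1 MPa (compressive)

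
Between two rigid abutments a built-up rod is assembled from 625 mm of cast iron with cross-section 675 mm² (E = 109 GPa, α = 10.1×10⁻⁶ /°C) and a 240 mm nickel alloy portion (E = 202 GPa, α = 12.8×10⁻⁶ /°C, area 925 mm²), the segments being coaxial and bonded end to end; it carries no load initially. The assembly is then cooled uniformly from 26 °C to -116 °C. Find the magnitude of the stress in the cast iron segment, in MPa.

σ ≈ 202 MPa (tensile)

If the supports were absent, the total length change would be Σ αᵢΔT Lᵢ = 10.1×10⁻⁶×142×625 + 12.8×10⁻⁶×142×240 = 1.333 mm.
The rigid supports impose zero overall length change; the single axial force P common to all segments must satisfy P Σ Lᵢ/(AᵢEᵢ) = δ_free.
The series flexibility is Σ Lᵢ/(AᵢEᵢ) = 625/(675×109×10³) + 240/(925×202×10³) = 9.779×10⁻⁶ mm/N.
P = 1.333 / 9.779×10⁻⁶ = 136300 N = 136.3 kN, tensile.
σ_{cast iron} = P / A = 136300 / 675 = 201.9 MPa.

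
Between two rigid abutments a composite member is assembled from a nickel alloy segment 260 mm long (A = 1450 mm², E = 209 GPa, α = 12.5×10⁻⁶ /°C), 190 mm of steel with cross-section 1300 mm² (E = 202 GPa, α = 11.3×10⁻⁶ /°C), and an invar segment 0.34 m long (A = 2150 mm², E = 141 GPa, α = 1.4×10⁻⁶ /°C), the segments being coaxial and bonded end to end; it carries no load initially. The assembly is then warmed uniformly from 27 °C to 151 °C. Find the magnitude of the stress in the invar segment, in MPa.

With the walls removed the bar would change length by δ_free = Σ αᵢΔT Lᵢ = 12.5×10⁻⁶×124×260 + 11.3×10⁻⁶×124×190 + 1.4×10⁻⁶×124×340 = 0.7283 mm.
The walls prevent any net length change, so an axial force P (same in every segment) develops. Compatibility: P · Σ Lᵢ/(AᵢEᵢ) = δ_free.
Σ Lᵢ/(AᵢEᵢ) = 260/(1450×209×10³) + 190/(1300×202×10³) + 340/(2150×141×10³) = 2.703×10⁻⁶ mm/N.
Hence P = δ_free / Σ(L/AE) = 0.7283/2.703×10⁻⁶ = 269.4 kN (compressive).
σ_{invar} = P / A = 269400 / 2150 = 125.3 MPa.

σ ≈ 125 MPa (compressive)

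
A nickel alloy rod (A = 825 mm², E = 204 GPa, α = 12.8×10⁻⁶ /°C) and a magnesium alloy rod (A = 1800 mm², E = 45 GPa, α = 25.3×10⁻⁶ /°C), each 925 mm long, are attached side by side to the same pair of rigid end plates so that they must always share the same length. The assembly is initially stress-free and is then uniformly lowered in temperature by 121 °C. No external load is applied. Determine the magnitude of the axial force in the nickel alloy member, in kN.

The magnesium alloy has the larger α, so on cooling it would change length more than the nickel alloy if both were free. The rigid plates force a common final length, so the magnesium alloy is put into tension and the nickel alloy into compression, with equal and opposite forces P (no external load).
Compatibility of the two members (thermal + elastic change equal): (α₁ − α₂)ΔT = P·[1/(A₁E₁) + 1/(A₂E₂)].
|α₁ − α₂|·ΔT = 12.5×10⁻⁶ × 121 = 0.001512.
1/(A₁E₁) + 1/(A₂E₂) = 1/(825×204×10³) + 1/(1800×45×10³) = 1.829×10⁻⁸ N⁻¹.
So P = 0.001512 / 1.829×10⁻⁸ = 82.71 kN.

P ≈ 82.7 kN (compressive in the nickel alloy)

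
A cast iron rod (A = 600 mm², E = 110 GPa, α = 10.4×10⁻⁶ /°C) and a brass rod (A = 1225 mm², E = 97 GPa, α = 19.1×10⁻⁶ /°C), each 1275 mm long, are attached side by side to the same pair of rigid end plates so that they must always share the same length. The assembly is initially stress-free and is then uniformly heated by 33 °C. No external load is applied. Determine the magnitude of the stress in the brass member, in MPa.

σ ≈ 9.94 MPa (compressive)

The brass has the larger α, so on heating it would change length more than the cast iron if both were free. The rigid plates force a common final length, so the brass is put into compression and the cast iron into tension, with equal and opposite forces P (no external load).
Equating the net (thermal + elastic) strains gives |α₁ − α₂|·ΔT = P·[1/(A₁E₁) + 1/(A₂E₂)].
|α₁ − α₂|·ΔT = 8.7×10⁻⁶ × 33 = 0.0002871.
1/(A₁E₁) + 1/(A₂E₂) = 1/(600×110×10³) + 1/(1225×97×10³) = 2.357×10⁻⁸ N⁻¹.
P = 0.0002871 / 2.357×10⁻⁸ = 12180 N = 12.18 kN.
σ_{brass} = P/A₂ = 12180/1225 = 9.945 MPa, compressive.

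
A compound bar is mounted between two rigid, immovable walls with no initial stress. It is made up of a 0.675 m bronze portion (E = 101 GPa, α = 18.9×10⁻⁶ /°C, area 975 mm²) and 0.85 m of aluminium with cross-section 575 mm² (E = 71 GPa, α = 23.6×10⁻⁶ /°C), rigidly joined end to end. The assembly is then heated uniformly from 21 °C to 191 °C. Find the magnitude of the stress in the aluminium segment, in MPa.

With the walls removed the bar would change length by δ_free = Σ αᵢΔT Lᵢ = 18.9×10⁻⁶×170×675 + 23.6×10⁻⁶×170×850 = 5.579 mm.
The walls prevent any net length change, so an axial force P (same in every segment) develops. Compatibility: P · Σ Lᵢ/(AᵢEᵢ) = δ_free.
The series flexibility is Σ Lᵢ/(AᵢEᵢ) = 675/(975×101×10³) + 850/(575×71×10³) = 2.768×10⁻⁵ mm/N.
Hence P = δ_free / Σ(L/AE) = 5.579/2.768×10⁻⁵ = 201.6 kN (compressive).
σ_{aluminium} = P / A = 201600 / 575 = 350.6 MPa.

σ ≈ 351 MPa (compressive)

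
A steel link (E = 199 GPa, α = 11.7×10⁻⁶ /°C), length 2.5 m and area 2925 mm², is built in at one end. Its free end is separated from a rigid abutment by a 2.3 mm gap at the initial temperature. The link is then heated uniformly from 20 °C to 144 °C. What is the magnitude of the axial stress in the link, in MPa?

σ ≈ 106 MPa (compressive)

Unrestrained expansion: δ_free = αΔT L = 11.7×10⁻⁶ × 124 × 2500 = 3.627 mm.
The gap closes (δ_free > 2.3 mm) and the wall then resists a further 3.627 − 2.3 = 1.327 mm of expansion.
That suppressed elongation corresponds to σ = E·Δ/L = 199×10³ × 1.327/2500 = 105.6 MPa.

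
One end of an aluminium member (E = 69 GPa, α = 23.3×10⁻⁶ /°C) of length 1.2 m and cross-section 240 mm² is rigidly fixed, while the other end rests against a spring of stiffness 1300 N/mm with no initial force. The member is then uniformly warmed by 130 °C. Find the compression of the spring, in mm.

δ ≈ 3.32 mm

Free thermal expansion: δ_free = αΔT L = 23.3×10⁻⁶ × 130 × 1200 = 3.635 mm.
Let P be the compressive force at the spring. The member shortens elastically by PL/(AE) and the spring compresses by P/k; together these equal δ_free.
So P = δ_free / [L/(AE) + 1/k] = 3.635 / [ 1200/(240×69×10³) + 1/(1300) ].
P = 3.635 / 0.0008417 = 4318 N.
Spring compression = P/k = 4318/(1300) = 3.322 mm.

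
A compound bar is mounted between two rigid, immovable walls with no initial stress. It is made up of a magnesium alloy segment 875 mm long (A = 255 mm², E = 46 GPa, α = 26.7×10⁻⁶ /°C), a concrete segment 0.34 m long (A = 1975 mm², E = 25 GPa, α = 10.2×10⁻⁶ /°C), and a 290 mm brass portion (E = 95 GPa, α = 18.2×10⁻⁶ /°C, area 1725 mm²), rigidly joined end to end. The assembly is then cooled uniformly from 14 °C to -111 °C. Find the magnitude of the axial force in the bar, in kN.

P ≈ 48.2 kN (tensile)

If the supports were absent, the total length change would be Σ αᵢΔT Lᵢ = 26.7×10⁻⁶×125×875 + 10.2×10⁻⁶×125×340 + 18.2×10⁻⁶×125×290 = 4.014 mm.
The walls prevent any net length change, so an axial force P (same in every segment) develops. Compatibility: P · Σ Lᵢ/(AᵢEᵢ) = δ_free.
Σ Lᵢ/(AᵢEᵢ) = 875/(255×46×10³) + 340/(1975×25×10³) + 290/(1725×95×10³) = 8.325×10⁻⁵ mm/N.
Hence P = δ_free / Σ(L/AE) = 4.014/8.325×10⁻⁵ = 48.21 kN (tensile).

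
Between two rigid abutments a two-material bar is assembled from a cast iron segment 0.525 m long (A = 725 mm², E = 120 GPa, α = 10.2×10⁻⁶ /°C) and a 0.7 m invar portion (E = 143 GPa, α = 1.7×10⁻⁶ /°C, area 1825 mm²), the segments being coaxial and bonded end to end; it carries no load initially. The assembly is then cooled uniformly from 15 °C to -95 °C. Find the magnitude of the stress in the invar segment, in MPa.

σ ≈ 45.3 MPa (tensile)

Free thermal contraction of the whole bar: Σ αᵢΔT Lᵢ = 10.2×10⁻⁶×110×525 + 1.7×10⁻⁶×110×700 = 0.7199 mm.
Since the ends are fixed, an axial force P builds up, equal in every segment, with P · Σ Lᵢ/(AᵢEᵢ) = δ_free.
Σ Lᵢ/(AᵢEᵢ) = 525/(725×120×10³) + 700/(1825×143×10³) = 8.717×10⁻⁶ mm/N.
Hence P = δ_free / Σ(L/AE) = 0.7199/8.717×10⁻⁶ = 82.59 kN (tensile).
σ_{invar} = P / A = 82590 / 1825 = 45.26 MPa.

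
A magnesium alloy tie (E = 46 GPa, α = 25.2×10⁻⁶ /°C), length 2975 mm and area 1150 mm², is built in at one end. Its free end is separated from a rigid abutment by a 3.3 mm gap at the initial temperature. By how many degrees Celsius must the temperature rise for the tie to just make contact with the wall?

ΔT ≈ 44 °C

Contact occurs when the free expansion equals the gap: αΔT L = 3.3 mm.
So ΔT = g/(αL) = 3.3/(25.2×10⁻⁶ × 2975) = 44.02 °C.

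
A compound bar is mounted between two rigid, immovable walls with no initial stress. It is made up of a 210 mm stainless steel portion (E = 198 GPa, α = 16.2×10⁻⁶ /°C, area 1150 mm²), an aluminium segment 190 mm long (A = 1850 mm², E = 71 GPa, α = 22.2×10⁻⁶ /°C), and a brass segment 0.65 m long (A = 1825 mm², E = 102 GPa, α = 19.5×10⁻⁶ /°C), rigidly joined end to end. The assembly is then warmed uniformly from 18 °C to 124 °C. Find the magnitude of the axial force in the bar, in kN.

If the supports were absent, the total length change would be Σ αᵢΔT Lᵢ = 16.2×10⁻⁶×106×210 + 22.2×10⁻⁶×106×190 + 19.5×10⁻⁶×106×650 = 2.151 mm.
The rigid supports impose zero overall length change; the single axial force P common to all segments must satisfy P Σ Lᵢ/(AᵢEᵢ) = δ_free.
The series flexibility is Σ Lᵢ/(AᵢEᵢ) = 210/(1150×198×10³) + 190/(1850×71×10³) + 650/(1825×102×10³) = 5.861×10⁻⁶ mm/N.
P = 2.151 / 5.861×10⁻⁶ = 367100 N = 367.1 kN, compressive.

P ≈ 367 kN (compressive)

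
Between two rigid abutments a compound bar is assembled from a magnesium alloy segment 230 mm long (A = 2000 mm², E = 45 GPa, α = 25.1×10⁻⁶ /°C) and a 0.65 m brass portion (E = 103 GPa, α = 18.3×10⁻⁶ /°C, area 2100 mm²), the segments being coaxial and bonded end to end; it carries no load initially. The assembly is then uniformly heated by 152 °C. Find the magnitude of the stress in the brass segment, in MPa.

If the supports were absent, the total length change would be Σ αᵢΔT Lᵢ = 25.1×10⁻⁶×152×230 + 18.3×10⁻⁶×152×650 = 2.686 mm.
The rigid supports impose zero overall length change; the single axial force P common to all segments must satisfy P Σ Lᵢ/(AᵢEᵢ) = δ_free.
Σ Lᵢ/(AᵢEᵢ) = 230/(2000×45×10³) + 650/(2100×103×10³) = 5.561×10⁻⁶ mm/N.
So P = 2.686 / 5.561×10⁻⁶ = 483 kN, compressive.
σ_{brass} = P / A = 483000 / 2100 = 230 MPa.

σ ≈ 230 MPa (compressive)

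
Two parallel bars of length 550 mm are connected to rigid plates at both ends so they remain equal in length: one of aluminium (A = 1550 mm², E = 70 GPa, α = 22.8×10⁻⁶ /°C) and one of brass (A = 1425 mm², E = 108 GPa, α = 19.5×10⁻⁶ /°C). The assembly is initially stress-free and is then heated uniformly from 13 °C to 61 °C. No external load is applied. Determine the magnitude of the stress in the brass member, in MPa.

The aluminium has the larger α, so on heating it would change length more than the brass if both were free. The rigid plates force a common final length, so the aluminium is put into compression and the brass into tension, with equal and opposite forces P (no external load).
Equating the net (thermal + elastic) strains gives |α₁ − α₂|·ΔT = P·[1/(A₁E₁) + 1/(A₂E₂)].
|α₁ − α₂|·ΔT = 3.3×10⁻⁶ × 48 = 0.0001584.
1/(A₁E₁) + 1/(A₂E₂) = 1/(1550×70×10³) + 1/(1425×108×10³) = 1.571×10⁻⁸ N⁻¹.
So P = 0.0001584 / 1.571×10⁻⁸ = 10.08 kN.
σ_{brass} = P/A₂ = 10080/1425 = 7.074 MPa, tensile.

σ ≈ 7.07 MPa (tensile)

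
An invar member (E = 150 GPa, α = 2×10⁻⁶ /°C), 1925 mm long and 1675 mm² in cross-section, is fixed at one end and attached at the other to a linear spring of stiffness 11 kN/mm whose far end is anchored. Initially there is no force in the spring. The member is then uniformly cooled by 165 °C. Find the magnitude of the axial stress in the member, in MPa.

Free thermal contraction: δ_free = αΔT L = 2×10⁻⁶ × 165 × 1925 = 0.6352 mm.
With a force P in the spring, the elastic change of the member is PL/(AE) and that of the spring is P/k; compatibility requires their sum to equal δ_free.
P [ L/(AE) + 1/k ] = δ_free → P [ 1925/(1675×150×10³) + 1/(11×10³) ] = 0.6352.
P = 0.6352 / 9.857×10⁻⁵ = 6445 N.
σ = P/A = 6445/1675 = 3.848 MPa.

σ ≈ 3.85 MPa (tensile)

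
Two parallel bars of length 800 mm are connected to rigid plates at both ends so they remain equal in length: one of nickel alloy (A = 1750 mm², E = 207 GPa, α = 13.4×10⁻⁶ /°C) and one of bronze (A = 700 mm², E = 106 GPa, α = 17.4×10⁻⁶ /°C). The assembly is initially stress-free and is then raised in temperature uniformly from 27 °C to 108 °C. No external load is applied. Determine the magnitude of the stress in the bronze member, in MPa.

Equilibrium of a rigid end plate with no external load gives equal and opposite internal forces ±P in the two members. Since α_{bronze} > α_{nickel alloy}, heating drives the bronze into compression and the nickel alloy into tension.
Equating the net (thermal + elastic) strains gives |α₁ − α₂|·ΔT = P·[1/(A₁E₁) + 1/(A₂E₂)].
|α₁ − α₂|·ΔT = 4×10⁻⁶ × 81 = 0.000324.
1/(A₁E₁) + 1/(A₂E₂) = 1/(1750×207×10³) + 1/(700×106×10³) = 1.624×10⁻⁸ N⁻¹.
P = 0.000324 / 1.624×10⁻⁸ = 19950 N = 19.95 kN.
σ_{bronze} = P/A₂ = 19950/700 = 28.51 MPa, compressive.

σ ≈ 28.5 MPa (compressive)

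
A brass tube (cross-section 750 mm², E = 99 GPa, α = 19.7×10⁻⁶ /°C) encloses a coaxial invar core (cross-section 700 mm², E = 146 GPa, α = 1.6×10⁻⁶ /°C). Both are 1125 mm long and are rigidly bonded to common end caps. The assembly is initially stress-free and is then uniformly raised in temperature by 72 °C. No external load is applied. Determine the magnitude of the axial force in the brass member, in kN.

Equilibrium of a rigid end plate with no external load gives equal and opposite internal forces ±P in the two members. Since α_{brass} > α_{invar}, heating drives the brass into compression and the invar into tension.
Equating the net (thermal + elastic) strains gives |α₁ − α₂|·ΔT = P·[1/(A₁E₁) + 1/(A₂E₂)].
|α₁ − α₂|·ΔT = 18.1×10⁻⁶ × 72 = 0.001303.
1/(A₁E₁) + 1/(A₂E₂) = 1/(750×99×10³) + 1/(700×146×10³) = 2.325×10⁻⁸ N⁻¹.
So P = 0.001303 / 2.325×10⁻⁸ = 56.04 kN.

P ≈ 56 kN (compressive in the brass)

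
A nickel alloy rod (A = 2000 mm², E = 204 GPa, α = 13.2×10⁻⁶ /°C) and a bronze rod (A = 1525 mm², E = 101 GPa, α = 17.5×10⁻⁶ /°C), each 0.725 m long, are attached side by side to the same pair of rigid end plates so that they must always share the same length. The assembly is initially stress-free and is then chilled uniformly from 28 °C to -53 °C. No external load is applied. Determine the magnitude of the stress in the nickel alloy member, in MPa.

Equilibrium of a rigid end plate with no external load gives equal and opposite internal forces ±P in the two members. Since α_{bronze} > α_{nickel alloy}, cooling drives the bronze into tension and the nickel alloy into compression.
Compatibility of the two members (thermal + elastic change equal): (α₁ − α₂)ΔT = P·[1/(A₁E₁) + 1/(A₂E₂)].
|α₁ − α₂|·ΔT = 4.3×10⁻⁶ × 81 = 0.0003483.
1/(A₁E₁) + 1/(A₂E₂) = 1/(2000×204×10³) + 1/(1525×101×10³) = 8.943×10⁻⁹ N⁻¹.
So P = 0.0003483 / 8.943×10⁻⁹ = 38.94 kN.
σ_{nickel alloy} = P/A₁ = 38940/2000 = 19.47 MPa, compressive.

σ ≈ 19.5 MPa (compressive)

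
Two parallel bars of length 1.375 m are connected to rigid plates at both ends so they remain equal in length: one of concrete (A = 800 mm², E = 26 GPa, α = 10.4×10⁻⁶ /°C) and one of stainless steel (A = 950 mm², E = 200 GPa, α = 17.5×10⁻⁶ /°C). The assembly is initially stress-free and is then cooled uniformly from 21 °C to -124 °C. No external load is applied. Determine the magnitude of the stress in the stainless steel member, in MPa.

The stainless steel has the larger α, so on cooling it would change length more than the concrete if both were free. The rigid plates force a common final length, so the stainless steel is put into tension and the concrete into compression, with equal and opposite forces P (no external load).
Setting the final lengths equal and cancelling L: (α₁ − α₂)ΔT = P/(A₁E₁) + P/(A₂E₂).
|α₁ − α₂|·ΔT = 7.1×10⁻⁶ × 145 = 0.001029.
1/(A₁E₁) + 1/(A₂E₂) = 1/(800×26×10³) + 1/(950×200×10³) = 5.334×10⁻⁸ N⁻¹.
So P = 0.001029 / 5.334×10⁻⁸ = 19.3 kN.
σ_{stainless steel} = P/A₂ = 19300/950 = 20.32 MPa, tensile.

σ ≈ 20.3 MPa (tensile)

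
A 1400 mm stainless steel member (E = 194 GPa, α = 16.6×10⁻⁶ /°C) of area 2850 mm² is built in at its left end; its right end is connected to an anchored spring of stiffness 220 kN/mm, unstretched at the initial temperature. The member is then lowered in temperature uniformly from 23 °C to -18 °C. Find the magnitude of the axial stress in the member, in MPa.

σ ≈ 47.2 MPa (tensile)

Free thermal contraction: δ_free = αΔT L = 16.6×10⁻⁶ × 41 × 1400 = 0.9528 mm.
Let P be the tensile force in the spring. The member extends elastically by PL/(AE) and the spring stretches by P/k; together these equal δ_free.
P [ L/(AE) + 1/k ] = δ_free → P [ 1400/(2850×194×10³) + 1/(220×10³) ] = 0.9528.
P = 0.9528 / 7.078×10⁻⁶ = 134600 N.
σ = P/A = 134600/2850 = 47.24 MPa.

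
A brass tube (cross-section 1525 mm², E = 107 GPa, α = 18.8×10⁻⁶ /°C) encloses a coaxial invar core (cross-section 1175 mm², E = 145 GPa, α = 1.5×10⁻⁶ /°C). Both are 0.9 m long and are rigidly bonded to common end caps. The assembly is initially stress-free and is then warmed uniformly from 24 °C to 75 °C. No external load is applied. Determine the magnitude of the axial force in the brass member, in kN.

P ≈ 73.5 kN (compressive in the brass)

The brass has the larger α, so on heating it would change length more than the invar if both were free. The rigid plates force a common final length, so the brass is put into compression and the invar into tension, with equal and opposite forces P (no external load).
Setting the final lengths equal and cancelling L: (α₁ − α₂)ΔT = P/(A₁E₁) + P/(A₂E₂).
|α₁ − α₂|·ΔT = 17.3×10⁻⁶ × 51 = 0.0008823.
1/(A₁E₁) + 1/(A₂E₂) = 1/(1525×107×10³) + 1/(1175×145×10³) = 1.2×10⁻⁸ N⁻¹.
P = 0.0008823 / 1.2×10⁻⁸ = 73540 N = 73.54 kN.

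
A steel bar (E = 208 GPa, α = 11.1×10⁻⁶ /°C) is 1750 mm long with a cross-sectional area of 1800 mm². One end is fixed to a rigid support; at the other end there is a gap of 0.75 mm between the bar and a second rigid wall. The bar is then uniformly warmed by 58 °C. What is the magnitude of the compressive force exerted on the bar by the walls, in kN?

P ≈ 80.6 kN

Unrestrained expansion: δ_free = αΔT L = 11.1×10⁻⁶ × 58 × 1750 = 1.127 mm.
This exceeds the 0.75 mm gap, so the wall pushes back. The portion of expansion that must be recovered elastically is δ_free − gap = 1.127 − 0.75 = 0.3766 mm.
Compatibility: PL/(AE) = 0.3766 mm, so σ = P/A = E × (0.3766/1750) = 44.77 MPa.
Force on the wall = σA = 44.77 × 1800 mm² = 80.58 kN.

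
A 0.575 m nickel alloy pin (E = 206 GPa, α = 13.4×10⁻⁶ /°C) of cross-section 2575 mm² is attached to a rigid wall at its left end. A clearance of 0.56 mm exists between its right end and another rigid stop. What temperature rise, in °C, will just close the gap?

Contact occurs when the free expansion equals the gap: αΔT L = 0.56 mm.
ΔT = 0.56 / (13.4×10⁻⁶ × 575) = 72.68 °C.

ΔT ≈ 72.7 °C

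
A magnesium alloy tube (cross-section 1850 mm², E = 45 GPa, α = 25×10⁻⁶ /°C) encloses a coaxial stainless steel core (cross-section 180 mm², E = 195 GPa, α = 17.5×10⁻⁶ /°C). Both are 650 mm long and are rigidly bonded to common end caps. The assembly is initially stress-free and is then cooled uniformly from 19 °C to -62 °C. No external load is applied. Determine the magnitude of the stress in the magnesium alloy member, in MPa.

Equilibrium of a rigid end plate with no external load gives equal and opposite internal forces ±P in the two members. Since α_{magnesium alloy} > α_{stainless steel}, cooling drives the magnesium alloy into tension and the stainless steel into compression.
Setting the final lengths equal and cancelling L: (α₁ − α₂)ΔT = P/(A₁E₁) + P/(A₂E₂).
|α₁ − α₂|·ΔT = 7.5×10⁻⁶ × 81 = 0.0006075.
1/(A₁E₁) + 1/(A₂E₂) = 1/(1850×45×10³) + 1/(180×195×10³) = 4.05×10⁻⁸ N⁻¹.
So P = 0.0006075 / 4.05×10⁻⁸ = 15 kN.
σ_{magnesium alloy} = P/A₁ = 15000/1850 = 8.108 MPa, tensile.

σ ≈ 8.11 MPa (tensile)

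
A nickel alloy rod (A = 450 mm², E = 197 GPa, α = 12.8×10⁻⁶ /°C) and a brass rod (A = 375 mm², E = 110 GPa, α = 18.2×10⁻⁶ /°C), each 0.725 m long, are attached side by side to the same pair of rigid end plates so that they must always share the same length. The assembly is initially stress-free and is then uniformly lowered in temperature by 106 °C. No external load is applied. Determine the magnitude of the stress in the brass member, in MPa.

Both members must finish at the same length. With the larger α, the brass tends to over-contract; the plates restrain it, putting the brass in tension and the nickel alloy in compression. With no external load the two internal forces are equal and opposite, magnitude P.
Setting the final lengths equal and cancelling L: (α₁ − α₂)ΔT = P/(A₁E₁) + P/(A₂E₂).
|α₁ − α₂|·ΔT = 5.4×10⁻⁶ × 106 = 0.0005724.
1/(A₁E₁) + 1/(A₂E₂) = 1/(450×197×10³) + 1/(375×110×10³) = 3.552×10⁻⁸ N⁻¹.
P = 0.0005724 / 3.552×10⁻⁸ = 16110 N = 16.11 kN.
σ_{brass} = P/A₂ = 16110/375 = 42.97 MPa, tensile.

σ ≈ 43 MPa (tensile)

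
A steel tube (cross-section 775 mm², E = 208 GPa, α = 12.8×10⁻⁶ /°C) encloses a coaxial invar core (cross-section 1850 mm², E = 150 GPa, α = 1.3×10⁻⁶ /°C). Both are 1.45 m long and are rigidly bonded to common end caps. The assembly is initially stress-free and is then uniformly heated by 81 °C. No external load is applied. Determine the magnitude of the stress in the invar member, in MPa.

σ ≈ 51.3 MPa (tensile)

The steel has the larger α, so on heating it would change length more than the invar if both were free. The rigid plates force a common final length, so the steel is put into compression and the invar into tension, with equal and opposite forces P (no external load).
Setting the final lengths equal and cancelling L: (α₁ − α₂)ΔT = P/(A₁E₁) + P/(A₂E₂).
|α₁ − α₂|·ΔT = 11.5×10⁻⁶ × 81 = 0.0009315.
1/(A₁E₁) + 1/(A₂E₂) = 1/(775×208×10³) + 1/(1850×150×10³) = 9.807×10⁻⁹ N⁻¹.
So P = 0.0009315 / 9.807×10⁻⁹ = 94.98 kN.
σ_{invar} = P/A₂ = 94980/1850 = 51.34 MPa, tensile.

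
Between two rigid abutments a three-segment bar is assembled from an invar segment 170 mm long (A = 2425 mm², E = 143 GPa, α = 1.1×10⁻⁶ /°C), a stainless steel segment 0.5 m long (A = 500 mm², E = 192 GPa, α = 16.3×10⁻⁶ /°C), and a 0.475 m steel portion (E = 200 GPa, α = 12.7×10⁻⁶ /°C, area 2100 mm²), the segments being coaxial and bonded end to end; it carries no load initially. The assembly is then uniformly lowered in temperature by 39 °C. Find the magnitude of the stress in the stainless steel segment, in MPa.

With the walls removed the bar would change length by δ_free = Σ αᵢΔT Lᵢ = 1.1×10⁻⁶×39×170 + 16.3×10⁻⁶×39×500 + 12.7×10⁻⁶×39×475 = 0.5604 mm.
Since the ends are fixed, an axial force P builds up, equal in every segment, with P · Σ Lᵢ/(AᵢEᵢ) = δ_free.
The series flexibility is Σ Lᵢ/(AᵢEᵢ) = 170/(2425×143×10³) + 500/(500×192×10³) + 475/(2100×200×10³) = 6.83×10⁻⁶ mm/N.
So P = 0.5604 / 6.83×10⁻⁶ = 82.06 kN, tensile.
σ_{stainless steel} = P / A = 82060 / 500 = 164.1 MPa.

σ ≈ 164 MPa (tensile)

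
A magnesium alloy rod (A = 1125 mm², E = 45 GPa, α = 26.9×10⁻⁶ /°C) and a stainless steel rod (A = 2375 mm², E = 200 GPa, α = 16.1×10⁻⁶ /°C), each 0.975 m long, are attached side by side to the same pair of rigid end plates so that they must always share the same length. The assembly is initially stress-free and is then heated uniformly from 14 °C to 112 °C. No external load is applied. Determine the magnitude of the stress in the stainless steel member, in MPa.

The magnesium alloy has the larger α, so on heating it would change length more than the stainless steel if both were free. The rigid plates force a common final length, so the magnesium alloy is put into compression and the stainless steel into tension, with equal and opposite forces P (no external load).
Setting the final lengths equal and cancelling L: (α₁ − α₂)ΔT = P/(A₁E₁) + P/(A₂E₂).
|α₁ − α₂|·ΔT = 10.8×10⁻⁶ × 98 = 0.001058.
1/(A₁E₁) + 1/(A₂E₂) = 1/(1125×45×10³) + 1/(2375×200×10³) = 2.186×10⁻⁸ N⁻¹.
P = 0.001058 / 2.186×10⁻⁸ = 48420 N = 48.42 kN.
σ_{stainless steel} = P/A₂ = 48420/2375 = 20.39 MPa, tensile.

σ ≈ 20.4 MPa (tensile)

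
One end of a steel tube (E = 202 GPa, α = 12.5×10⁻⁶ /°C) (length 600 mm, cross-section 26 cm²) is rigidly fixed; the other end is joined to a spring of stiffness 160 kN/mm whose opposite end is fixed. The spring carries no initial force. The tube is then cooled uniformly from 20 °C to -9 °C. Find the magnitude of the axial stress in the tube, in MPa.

σ ≈ 11.3 MPa (tensile)

If the spring were absent the tube would shorten by αΔT L = 12.5×10⁻⁶ × 29 × 600 = 0.2175 mm.
Let P be the tensile force in the spring. The tube extends elastically by PL/(AE) and the spring stretches by P/k; together these equal δ_free.
So P = δ_free / [L/(AE) + 1/k] = 0.2175 / [ 600/(2600×202×10³) + 1/(160×10³) ].
P = 0.2175 / 7.392×10⁻⁶ = 29420 N.
σ = P/A = 29420/2600 = 11.32 MPa.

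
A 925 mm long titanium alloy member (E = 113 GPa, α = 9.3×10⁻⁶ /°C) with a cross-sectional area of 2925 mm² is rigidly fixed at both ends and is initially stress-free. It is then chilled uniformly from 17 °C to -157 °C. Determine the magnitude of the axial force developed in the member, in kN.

The ends cannot move, so σ = EαΔT = 113×10³ × 9.3×10⁻⁶ × 174 = 182.9 MPa.
Then P = σA = 182.9 × 2925 mm² = 534.9 kN, tensile.

P ≈ 535 kN (tensile)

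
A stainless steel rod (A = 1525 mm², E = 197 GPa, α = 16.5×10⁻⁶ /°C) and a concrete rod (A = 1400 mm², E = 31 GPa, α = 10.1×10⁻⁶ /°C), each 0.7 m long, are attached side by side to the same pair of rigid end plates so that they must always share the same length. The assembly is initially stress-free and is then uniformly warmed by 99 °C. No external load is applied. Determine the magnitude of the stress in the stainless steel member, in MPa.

σ ≈ 15.8 MPa (compressive)

Both members must finish at the same length. With the larger α, the stainless steel tends to over-expand; the plates restrain it, putting the stainless steel in compression and the concrete in tension. With no external load the two internal forces are equal and opposite, magnitude P.
Compatibility of the two members (thermal + elastic change equal): (α₁ − α₂)ΔT = P·[1/(A₁E₁) + 1/(A₂E₂)].
|α₁ − α₂|·ΔT = 6.4×10⁻⁶ × 99 = 0.0006336.
1/(A₁E₁) + 1/(A₂E₂) = 1/(1525×197×10³) + 1/(1400×31×10³) = 2.637×10⁻⁸ N⁻¹.
P = 0.0006336 / 2.637×10⁻⁸ = 24030 N = 24.03 kN.
σ_{stainless steel} = P/A₁ = 24030/1525 = 15.76 MPa, compressive.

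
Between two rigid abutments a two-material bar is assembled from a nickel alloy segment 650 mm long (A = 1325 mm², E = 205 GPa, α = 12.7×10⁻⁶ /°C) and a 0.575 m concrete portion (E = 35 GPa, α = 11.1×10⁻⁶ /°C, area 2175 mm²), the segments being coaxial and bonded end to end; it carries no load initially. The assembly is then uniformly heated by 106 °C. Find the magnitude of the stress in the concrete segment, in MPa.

If the supports were absent, the total length change would be Σ αᵢΔT Lᵢ = 12.7×10⁻⁶×106×650 + 11.1×10⁻⁶×106×575 = 1.552 mm.
The rigid supports impose zero overall length change; the single axial force P common to all segments must satisfy P Σ Lᵢ/(AᵢEᵢ) = δ_free.
The series flexibility is Σ Lᵢ/(AᵢEᵢ) = 650/(1325×205×10³) + 575/(2175×35×10³) = 9.946×10⁻⁶ mm/N.
So P = 1.552 / 9.946×10⁻⁶ = 156 kN, compressive.
σ_{concrete} = P / A = 156000 / 2175 = 71.72 MPa.

σ ≈ 71.7 MPa (compressive)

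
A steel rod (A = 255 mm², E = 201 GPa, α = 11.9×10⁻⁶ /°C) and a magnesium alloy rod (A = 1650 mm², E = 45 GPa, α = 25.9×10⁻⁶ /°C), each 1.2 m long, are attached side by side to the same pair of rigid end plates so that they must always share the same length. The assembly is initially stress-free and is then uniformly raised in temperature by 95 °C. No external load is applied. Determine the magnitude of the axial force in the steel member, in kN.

The magnesium alloy has the larger α, so on heating it would change length more than the steel if both were free. The rigid plates force a common final length, so the magnesium alloy is put into compression and the steel into tension, with equal and opposite forces P (no external load).
Compatibility of the two members (thermal + elastic change equal): (α₁ − α₂)ΔT = P·[1/(A₁E₁) + 1/(A₂E₂)].
|α₁ − α₂|·ΔT = 14×10⁻⁶ × 95 = 0.00133.
1/(A₁E₁) + 1/(A₂E₂) = 1/(255×201×10³) + 1/(1650×45×10³) = 3.298×10⁻⁸ N⁻¹.
P = 0.00133 / 3.298×10⁻⁸ = 40330 N = 40.33 kN.

P ≈ 40.3 kN (tensile in the steel)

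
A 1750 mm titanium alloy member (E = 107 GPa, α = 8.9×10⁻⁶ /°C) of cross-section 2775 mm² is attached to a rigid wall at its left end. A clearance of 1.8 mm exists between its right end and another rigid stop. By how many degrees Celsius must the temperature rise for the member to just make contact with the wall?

Contact occurs when the free expansion equals the gap: αΔT L = 1.8 mm.
ΔT = 1.8 / (8.9×10⁻⁶ × 1750) = 115.6 °C.

ΔT ≈ 116 °C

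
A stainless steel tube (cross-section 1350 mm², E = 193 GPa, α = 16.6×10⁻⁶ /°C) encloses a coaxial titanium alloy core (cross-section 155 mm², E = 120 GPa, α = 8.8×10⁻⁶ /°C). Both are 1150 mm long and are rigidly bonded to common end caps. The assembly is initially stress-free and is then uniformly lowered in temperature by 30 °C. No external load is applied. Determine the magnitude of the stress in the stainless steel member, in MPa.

σ ≈ 3.01 MPa (tensile)

The stainless steel has the larger α, so on cooling it would change length more than the titanium alloy if both were free. The rigid plates force a common final length, so the stainless steel is put into tension and the titanium alloy into compression, with equal and opposite forces P (no external load).
Equating the net (thermal + elastic) strains gives |α₁ − α₂|·ΔT = P·[1/(A₁E₁) + 1/(A₂E₂)].
|α₁ − α₂|·ΔT = 7.8×10⁻⁶ × 30 = 0.000234.
1/(A₁E₁) + 1/(A₂E₂) = 1/(1350×193×10³) + 1/(155×120×10³) = 5.76×10⁻⁸ N⁻¹.
So P = 0.000234 / 5.76×10⁻⁸ = 4.062 kN.
σ_{stainless steel} = P/A₁ = 4062/1350 = 3.009 MPa, tensile.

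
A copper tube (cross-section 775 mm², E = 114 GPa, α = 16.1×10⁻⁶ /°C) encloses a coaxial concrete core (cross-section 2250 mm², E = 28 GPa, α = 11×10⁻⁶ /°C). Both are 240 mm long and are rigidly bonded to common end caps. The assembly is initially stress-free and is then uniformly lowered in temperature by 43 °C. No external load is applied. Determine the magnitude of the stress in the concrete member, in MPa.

Both members must finish at the same length. With the larger α, the copper tends to over-contract; the plates restrain it, putting the copper in tension and the concrete in compression. With no external load the two internal forces are equal and opposite, magnitude P.
Equating the net (thermal + elastic) strains gives |α₁ − α₂|·ΔT = P·[1/(A₁E₁) + 1/(A₂E₂)].
|α₁ − α₂|·ΔT = 5.1×10⁻⁶ × 43 = 0.0002193.
1/(A₁E₁) + 1/(A₂E₂) = 1/(775×114×10³) + 1/(2250×28×10³) = 2.719×10⁻⁸ N⁻¹.
P = 0.0002193 / 2.719×10⁻⁸ = 8065 N = 8.065 kN.
σ_{concrete} = P/A₂ = 8065/2250 = 3.584 MPa, compressive.

σ ≈ 3.58 MPa (compressive)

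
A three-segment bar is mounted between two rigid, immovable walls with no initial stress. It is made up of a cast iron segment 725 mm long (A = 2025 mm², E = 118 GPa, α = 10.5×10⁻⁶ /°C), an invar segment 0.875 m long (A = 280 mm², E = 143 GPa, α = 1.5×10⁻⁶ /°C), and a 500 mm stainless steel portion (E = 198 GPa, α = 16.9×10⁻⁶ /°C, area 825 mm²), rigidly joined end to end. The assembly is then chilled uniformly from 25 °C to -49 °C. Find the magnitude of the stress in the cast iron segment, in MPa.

σ ≈ 22.7 MPa (tensile)

If the supports were absent, the total length change would be Σ αᵢΔT Lᵢ = 10.5×10⁻⁶×74×725 + 1.5×10⁻⁶×74×875 + 16.9×10⁻⁶×74×500 = 1.286 mm.
The walls prevent any net length change, so an axial force P (same in every segment) develops. Compatibility: P · Σ Lᵢ/(AᵢEᵢ) = δ_free.
Σ Lᵢ/(AᵢEᵢ) = 725/(2025×118×10³) + 875/(280×143×10³) + 500/(825×198×10³) = 2.795×10⁻⁵ mm/N.
Hence P = δ_free / Σ(L/AE) = 1.286/2.795×10⁻⁵ = 46 kN (tensile).
σ_{cast iron} = P / A = 46000 / 2025 = 22.72 MPa.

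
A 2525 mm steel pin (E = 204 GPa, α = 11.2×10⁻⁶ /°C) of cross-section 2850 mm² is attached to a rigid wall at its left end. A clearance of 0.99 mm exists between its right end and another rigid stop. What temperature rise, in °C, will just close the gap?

The gap closes when αΔT L = 0.99 mm, since the pin is still unstressed at that instant.
ΔT = 0.99 / (11.2×10⁻⁶ × 2525) = 35.01 °C.

ΔT ≈ 35 °C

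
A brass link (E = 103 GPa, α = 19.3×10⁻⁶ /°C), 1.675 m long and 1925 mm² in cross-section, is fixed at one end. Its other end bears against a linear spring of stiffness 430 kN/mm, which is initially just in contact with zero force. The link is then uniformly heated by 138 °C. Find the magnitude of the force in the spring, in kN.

Free thermal expansion: δ_free = αΔT L = 19.3×10⁻⁶ × 138 × 1675 = 4.461 mm.
With a force P in the spring, the elastic change of the link is PL/(AE) and that of the spring is P/k; compatibility requires their sum to equal δ_free.
P [ L/(AE) + 1/k ] = δ_free → P [ 1675/(1925×103×10³) + 1/(430×10³) ] = 4.461.
P = 4.461 / 1.077×10⁻⁵ = 414100 N.

P ≈ 414 kN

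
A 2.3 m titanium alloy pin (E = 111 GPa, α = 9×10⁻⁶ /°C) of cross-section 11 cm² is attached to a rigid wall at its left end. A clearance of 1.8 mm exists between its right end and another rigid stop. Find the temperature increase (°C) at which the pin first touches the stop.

Contact occurs when the free expansion equals the gap: αΔT L = 1.8 mm.
So ΔT = g/(αL) = 1.8/(9×10⁻⁶ × 2300) = 86.96 °C.

ΔT ≈ 87 °C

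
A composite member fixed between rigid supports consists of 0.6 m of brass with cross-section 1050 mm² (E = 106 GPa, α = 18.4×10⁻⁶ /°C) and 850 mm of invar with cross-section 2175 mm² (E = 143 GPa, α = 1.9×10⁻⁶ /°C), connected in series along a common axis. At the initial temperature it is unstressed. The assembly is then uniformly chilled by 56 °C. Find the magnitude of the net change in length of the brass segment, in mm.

If the supports were absent, the total length change would be Σ αᵢΔT Lᵢ = 18.4×10⁻⁶×56×600 + 1.9×10⁻⁶×56×850 = 0.7087 mm.
Since the ends are fixed, an axial force P builds up, equal in every segment, with P · Σ Lᵢ/(AᵢEᵢ) = δ_free.
The series flexibility is Σ Lᵢ/(AᵢEᵢ) = 600/(1050×106×10³) + 850/(2175×143×10³) = 8.124×10⁻⁶ mm/N.
Hence P = δ_free / Σ(L/AE) = 0.7087/8.124×10⁻⁶ = 87.24 kN (tensile).
For the brass segment, free thermal change = 18.4×10⁻⁶×56×600 = 0.6182 mm and elastic change from P = 87240×600/(1050×106×10³) = 0.4703 mm; these oppose, so the net change is 0.148 mm (segment shortens).

|ΔL| ≈ 0.148 mm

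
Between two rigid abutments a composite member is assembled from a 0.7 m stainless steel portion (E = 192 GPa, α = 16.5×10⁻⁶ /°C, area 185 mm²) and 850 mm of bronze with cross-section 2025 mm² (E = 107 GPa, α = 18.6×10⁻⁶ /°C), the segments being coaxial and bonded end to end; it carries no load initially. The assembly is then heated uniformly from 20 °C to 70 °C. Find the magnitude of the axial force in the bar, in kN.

If the supports were absent, the total length change would be Σ αᵢΔT Lᵢ = 16.5×10⁻⁶×50×700 + 18.6×10⁻⁶×50×850 = 1.368 mm.
Since the ends are fixed, an axial force P builds up, equal in every segment, with P · Σ Lᵢ/(AᵢEᵢ) = δ_free.
Σ Lᵢ/(AᵢEᵢ) = 700/(185×192×10³) + 850/(2025×107×10³) = 2.363×10⁻⁵ mm/N.
So P = 1.368 / 2.363×10⁻⁵ = 57.89 kN, compressive.

P ≈ 57.9 kN (compressive)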